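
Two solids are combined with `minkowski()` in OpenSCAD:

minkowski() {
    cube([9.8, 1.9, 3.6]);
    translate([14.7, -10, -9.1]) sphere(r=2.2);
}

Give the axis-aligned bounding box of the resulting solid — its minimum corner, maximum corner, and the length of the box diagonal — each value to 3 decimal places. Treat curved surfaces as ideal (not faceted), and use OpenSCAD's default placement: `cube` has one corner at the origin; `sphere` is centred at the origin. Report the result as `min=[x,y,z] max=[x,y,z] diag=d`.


min=[12.500,-12.200,-11.300] max=[26.700,-5.900,-3.300] diag=17.474

A = translate([14.7, -10, -9.1]) sphere(r=2.2) → bbox [12.5,-12.2,-11.3] .. [16.9,-7.8,-6.9]
B = cube([9.8, 1.9, 3.6]) → bbox [0,0,0] .. [9.8,1.9,3.6]
lo = A.lo+B.lo = [12.5+0, -12.2+0, -11.3+0] = [12.500,-12.200,-11.300]
hi = A.hi+B.hi = [16.9+9.8, -7.8+1.9, -6.9+3.6] = [26.700,-5.900,-3.300]
diag = √(14.2²+6.3²+8²) = √305.33 = 17.474


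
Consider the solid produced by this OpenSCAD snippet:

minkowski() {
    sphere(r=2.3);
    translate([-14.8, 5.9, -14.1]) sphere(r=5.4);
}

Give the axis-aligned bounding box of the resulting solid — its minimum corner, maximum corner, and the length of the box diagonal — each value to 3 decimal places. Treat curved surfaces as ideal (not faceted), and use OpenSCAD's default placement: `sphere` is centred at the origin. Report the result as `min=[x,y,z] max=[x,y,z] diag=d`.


A = translate([-14.8, 5.9, -14.1]) sphere(r=5.4) → bbox [-20.2,0.5,-19.5] .. [-9.4,11.3,-8.7]
B = sphere(r=2.3) → bbox [-2.3,-2.3,-2.3] .. [2.3,2.3,2.3]
lo = A.lo+B.lo = [-20.2-2.3, 0.5-2.3, -19.5-2.3] = [-22.500,-1.800,-21.800]
hi = A.hi+B.hi = [-9.4+2.3, 11.3+2.3, -8.7+2.3] = [-7.100,13.600,-6.400]
diag = √(15.4²+15.4²+15.4²) = √711.48 = 26.674

min=[-22.500,-1.800,-21.800] max=[-7.100,13.600,-6.400] diag=26.674


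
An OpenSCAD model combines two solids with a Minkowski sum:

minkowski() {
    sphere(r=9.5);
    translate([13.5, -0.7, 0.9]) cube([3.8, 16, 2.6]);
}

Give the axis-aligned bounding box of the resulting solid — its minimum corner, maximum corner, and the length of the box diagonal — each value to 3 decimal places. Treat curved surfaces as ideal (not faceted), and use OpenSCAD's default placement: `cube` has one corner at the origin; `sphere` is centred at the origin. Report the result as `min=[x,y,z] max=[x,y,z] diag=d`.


A = translate([13.5, -0.7, 0.9]) cube([3.8, 16, 2.6]) → bbox [13.5,-0.7,0.9] .. [17.3,15.3,3.5]
B = sphere(r=9.5) → bbox [-9.5,-9.5,-9.5] .. [9.5,9.5,9.5]
lo = A.lo+B.lo = [13.5-9.5, -0.7-9.5, 0.9-9.5] = [4.000,-10.200,-8.600]
hi = A.hi+B.hi = [17.3+9.5, 15.3+9.5, 3.5+9.5] = [26.800,24.800,13.000]
diag = √(22.8²+35²+21.6²) = √2211.4 = 47.026

min=[4.000,-10.200,-8.600] max=[26.800,24.800,13.000] diag=47.026


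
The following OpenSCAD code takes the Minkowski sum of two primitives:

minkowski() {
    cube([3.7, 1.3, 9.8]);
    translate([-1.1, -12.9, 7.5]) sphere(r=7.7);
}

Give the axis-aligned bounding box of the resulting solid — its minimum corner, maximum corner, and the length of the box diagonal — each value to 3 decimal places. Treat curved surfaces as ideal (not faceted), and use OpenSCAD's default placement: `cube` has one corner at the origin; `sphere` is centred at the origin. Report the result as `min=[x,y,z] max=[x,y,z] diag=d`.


A = translate([-1.1, -12.9, 7.5]) sphere(r=7.7) → bbox [-8.8,-20.6,-0.2] .. [6.6,-5.2,15.2]
B = cube([3.7, 1.3, 9.8]) → bbox [0,0,0] .. [3.7,1.3,9.8]
lo = A.lo+B.lo = [-8.8+0, -20.6+0, -0.2+0] = [-8.800,-20.600,-0.200]
hi = A.hi+B.hi = [6.6+3.7, -5.2+1.3, 15.2+9.8] = [10.300,-3.900,25.000]
diag = √(19.1²+16.7²+25.2²) = √1278.74 = 35.759

min=[-8.800,-20.600,-0.200] max=[10.300,-3.900,25.000] diag=35.759


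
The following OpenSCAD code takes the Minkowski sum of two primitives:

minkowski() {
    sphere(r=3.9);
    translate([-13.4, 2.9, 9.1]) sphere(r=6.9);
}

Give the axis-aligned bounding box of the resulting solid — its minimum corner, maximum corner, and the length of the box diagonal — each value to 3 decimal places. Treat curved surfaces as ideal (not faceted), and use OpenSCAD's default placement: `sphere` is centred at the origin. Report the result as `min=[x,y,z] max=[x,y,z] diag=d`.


min=[-24.200,-7.900,-1.700] max=[-2.600,13.700,19.900] diag=37.412

A = translate([-13.4, 2.9, 9.1]) sphere(r=6.9) → bbox [-20.3,-4,2.2] .. [-6.5,9.8,16]
B = sphere(r=3.9) → bbox [-3.9,-3.9,-3.9] .. [3.9,3.9,3.9]
lo = A.lo+B.lo = [-20.3-3.9, -4-3.9, 2.2-3.9] = [-24.200,-7.900,-1.700]
hi = A.hi+B.hi = [-6.5+3.9, 9.8+3.9, 16+3.9] = [-2.600,13.700,19.900]
diag = √(21.6²+21.6²+21.6²) = √1399.68 = 37.412


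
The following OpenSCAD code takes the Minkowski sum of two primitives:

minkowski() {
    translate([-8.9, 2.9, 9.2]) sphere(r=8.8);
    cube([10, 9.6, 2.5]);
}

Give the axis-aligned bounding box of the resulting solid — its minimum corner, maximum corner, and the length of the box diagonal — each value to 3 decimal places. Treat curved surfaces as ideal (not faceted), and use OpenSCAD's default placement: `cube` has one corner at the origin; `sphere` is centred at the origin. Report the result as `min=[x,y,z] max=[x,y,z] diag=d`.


A = translate([-8.9, 2.9, 9.2]) sphere(r=8.8) → bbox [-17.7,-5.9,0.4] .. [-0.1,11.7,18]
B = cube([10, 9.6, 2.5]) → bbox [0,0,0] .. [10,9.6,2.5]
lo = A.lo+B.lo = [-17.7+0, -5.9+0, 0.4+0] = [-17.700,-5.900,0.400]
hi = A.hi+B.hi = [-0.1+10, 11.7+9.6, 18+2.5] = [9.900,21.300,20.500]
diag = √(27.6²+27.2²+20.1²) = √1905.61 = 43.653

min=[-17.700,-5.900,0.400] max=[9.900,21.300,20.500] diag=43.653


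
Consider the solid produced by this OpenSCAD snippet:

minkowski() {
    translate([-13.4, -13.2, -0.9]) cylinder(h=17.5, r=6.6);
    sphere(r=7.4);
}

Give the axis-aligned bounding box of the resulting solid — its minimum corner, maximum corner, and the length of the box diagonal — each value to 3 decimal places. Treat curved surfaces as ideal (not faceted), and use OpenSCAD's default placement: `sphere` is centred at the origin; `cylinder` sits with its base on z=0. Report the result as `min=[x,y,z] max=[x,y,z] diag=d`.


A = translate([-13.4, -13.2, -0.9]) cylinder(h=17.5, r=6.6) → bbox [-20,-19.8,-0.9] .. [-6.8,-6.6,16.6]
B = sphere(r=7.4) → bbox [-7.4,-7.4,-7.4] .. [7.4,7.4,7.4]
lo = A.lo+B.lo = [-20-7.4, -19.8-7.4, -0.9-7.4] = [-27.400,-27.200,-8.300]
hi = A.hi+B.hi = [-6.8+7.4, -6.6+7.4, 16.6+7.4] = [0.600,0.800,24.000]
diag = √(28²+28²+32.3²) = √2611.29 = 51.101

min=[-27.400,-27.200,-8.300] max=[0.600,0.800,24.000] diag=51.101


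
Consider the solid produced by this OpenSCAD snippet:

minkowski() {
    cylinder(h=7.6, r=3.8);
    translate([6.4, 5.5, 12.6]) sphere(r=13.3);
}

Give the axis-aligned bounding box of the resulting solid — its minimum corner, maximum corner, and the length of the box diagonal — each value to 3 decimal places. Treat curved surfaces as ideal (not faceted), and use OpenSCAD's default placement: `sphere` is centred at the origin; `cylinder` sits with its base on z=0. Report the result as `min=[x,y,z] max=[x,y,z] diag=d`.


A = translate([6.4, 5.5, 12.6]) sphere(r=13.3) → bbox [-6.9,-7.8,-0.7] .. [19.7,18.8,25.9]
B = cylinder(h=7.6, r=3.8) → bbox [-3.8,-3.8,0] .. [3.8,3.8,7.6]
lo = A.lo+B.lo = [-6.9-3.8, -7.8-3.8, -0.7+0] = [-10.700,-11.600,-0.700]
hi = A.hi+B.hi = [19.7+3.8, 18.8+3.8, 25.9+7.6] = [23.500,22.600,33.500]
diag = √(34.2²+34.2²+34.2²) = √3508.92 = 59.236

min=[-10.700,-11.600,-0.700] max=[23.500,22.600,33.500] diag=59.236


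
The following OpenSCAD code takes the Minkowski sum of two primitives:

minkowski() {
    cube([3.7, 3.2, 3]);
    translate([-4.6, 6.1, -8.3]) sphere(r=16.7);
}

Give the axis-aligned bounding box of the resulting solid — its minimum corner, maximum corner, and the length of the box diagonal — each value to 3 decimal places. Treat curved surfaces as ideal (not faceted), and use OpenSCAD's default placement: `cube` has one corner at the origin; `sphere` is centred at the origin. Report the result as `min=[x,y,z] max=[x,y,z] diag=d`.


A = translate([-4.6, 6.1, -8.3]) sphere(r=16.7) → bbox [-21.3,-10.6,-25] .. [12.1,22.8,8.4]
B = cube([3.7, 3.2, 3]) → bbox [0,0,0] .. [3.7,3.2,3]
lo = A.lo+B.lo = [-21.3+0, -10.6+0, -25+0] = [-21.300,-10.600,-25.000]
hi = A.hi+B.hi = [12.1+3.7, 22.8+3.2, 8.4+3] = [15.800,26.000,11.400]
diag = √(37.1²+36.6²+36.4²) = √4040.93 = 63.568

min=[-21.300,-10.600,-25.000] max=[15.800,26.000,11.400] diag=63.568


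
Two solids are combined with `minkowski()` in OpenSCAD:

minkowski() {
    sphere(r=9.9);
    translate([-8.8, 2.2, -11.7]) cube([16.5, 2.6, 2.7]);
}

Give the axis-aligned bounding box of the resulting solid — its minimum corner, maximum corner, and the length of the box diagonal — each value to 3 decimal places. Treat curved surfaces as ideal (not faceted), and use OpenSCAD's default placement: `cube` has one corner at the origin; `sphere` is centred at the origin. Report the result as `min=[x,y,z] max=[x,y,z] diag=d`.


A = translate([-8.8, 2.2, -11.7]) cube([16.5, 2.6, 2.7]) → bbox [-8.8,2.2,-11.7] .. [7.7,4.8,-9]
B = sphere(r=9.9) → bbox [-9.9,-9.9,-9.9] .. [9.9,9.9,9.9]
lo = A.lo+B.lo = [-8.8-9.9, 2.2-9.9, -11.7-9.9] = [-18.700,-7.700,-21.600]
hi = A.hi+B.hi = [7.7+9.9, 4.8+9.9, -9+9.9] = [17.600,14.700,0.900]
diag = √(36.3²+22.4²+22.5²) = √2325.7 = 48.226

min=[-18.700,-7.700,-21.600] max=[17.600,14.700,0.900] diag=48.226


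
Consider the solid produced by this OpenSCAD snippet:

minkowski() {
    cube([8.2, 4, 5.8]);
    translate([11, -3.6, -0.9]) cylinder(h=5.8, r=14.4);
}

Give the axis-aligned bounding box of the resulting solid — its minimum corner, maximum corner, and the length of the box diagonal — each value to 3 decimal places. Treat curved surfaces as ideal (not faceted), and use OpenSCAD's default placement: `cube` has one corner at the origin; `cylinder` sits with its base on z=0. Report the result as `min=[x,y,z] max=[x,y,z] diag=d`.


A = translate([11, -3.6, -0.9]) cylinder(h=5.8, r=14.4) → bbox [-3.4,-18,-0.9] .. [25.4,10.8,4.9]
B = cube([8.2, 4, 5.8]) → bbox [0,0,0] .. [8.2,4,5.8]
lo = A.lo+B.lo = [-3.4+0, -18+0, -0.9+0] = [-3.400,-18.000,-0.900]
hi = A.hi+B.hi = [25.4+8.2, 10.8+4, 4.9+5.8] = [33.600,14.800,10.700]
diag = √(37²+32.8²+11.6²) = √2579.4 = 50.788

min=[-3.400,-18.000,-0.900] max=[33.600,14.800,10.700] diag=50.788


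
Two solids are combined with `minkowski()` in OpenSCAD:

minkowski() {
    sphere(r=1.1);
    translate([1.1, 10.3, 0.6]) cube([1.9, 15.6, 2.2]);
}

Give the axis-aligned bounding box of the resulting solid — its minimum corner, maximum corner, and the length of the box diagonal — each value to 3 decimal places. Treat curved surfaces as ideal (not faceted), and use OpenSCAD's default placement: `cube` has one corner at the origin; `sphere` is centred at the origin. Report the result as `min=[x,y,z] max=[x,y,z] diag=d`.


min=[0.000,9.200,-0.500] max=[4.100,27.000,3.900] diag=18.789

A = translate([1.1, 10.3, 0.6]) cube([1.9, 15.6, 2.2]) → bbox [1.1,10.3,0.6] .. [3,25.9,2.8]
B = sphere(r=1.1) → bbox [-1.1,-1.1,-1.1] .. [1.1,1.1,1.1]
lo = A.lo+B.lo = [1.1-1.1, 10.3-1.1, 0.6-1.1] = [0.000,9.200,-0.500]
hi = A.hi+B.hi = [3+1.1, 25.9+1.1, 2.8+1.1] = [4.100,27.000,3.900]
diag = √(4.1²+17.8²+4.4²) = √353.01 = 18.789


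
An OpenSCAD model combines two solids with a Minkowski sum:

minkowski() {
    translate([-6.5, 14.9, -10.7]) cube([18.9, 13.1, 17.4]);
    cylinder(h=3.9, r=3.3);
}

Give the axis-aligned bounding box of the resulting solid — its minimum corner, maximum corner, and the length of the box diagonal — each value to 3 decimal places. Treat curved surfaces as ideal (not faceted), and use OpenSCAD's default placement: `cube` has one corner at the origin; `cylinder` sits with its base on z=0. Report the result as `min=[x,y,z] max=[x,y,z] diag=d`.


A = translate([-6.5, 14.9, -10.7]) cube([18.9, 13.1, 17.4]) → bbox [-6.5,14.9,-10.7] .. [12.4,28,6.7]
B = cylinder(h=3.9, r=3.3) → bbox [-3.3,-3.3,0] .. [3.3,3.3,3.9]
lo = A.lo+B.lo = [-6.5-3.3, 14.9-3.3, -10.7+0] = [-9.800,11.600,-10.700]
hi = A.hi+B.hi = [12.4+3.3, 28+3.3, 6.7+3.9] = [15.700,31.300,10.600]
diag = √(25.5²+19.7²+21.3²) = √1492.03 = 38.627

min=[-9.800,11.600,-10.700] max=[15.700,31.300,10.600] diag=38.627


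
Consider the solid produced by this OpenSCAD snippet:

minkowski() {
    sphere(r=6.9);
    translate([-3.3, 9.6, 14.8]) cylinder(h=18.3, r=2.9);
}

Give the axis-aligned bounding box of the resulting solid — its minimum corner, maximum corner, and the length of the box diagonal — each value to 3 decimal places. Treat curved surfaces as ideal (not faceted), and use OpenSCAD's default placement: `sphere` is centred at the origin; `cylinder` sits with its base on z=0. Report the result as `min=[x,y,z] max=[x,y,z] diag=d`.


min=[-13.100,-0.200,7.900] max=[6.500,19.400,40.000] diag=42.411

A = translate([-3.3, 9.6, 14.8]) cylinder(h=18.3, r=2.9) → bbox [-6.2,6.7,14.8] .. [-0.4,12.5,33.1]
B = sphere(r=6.9) → bbox [-6.9,-6.9,-6.9] .. [6.9,6.9,6.9]
lo = A.lo+B.lo = [-6.2-6.9, 6.7-6.9, 14.8-6.9] = [-13.100,-0.200,7.900]
hi = A.hi+B.hi = [-0.4+6.9, 12.5+6.9, 33.1+6.9] = [6.500,19.400,40.000]
diag = √(19.6²+19.6²+32.1²) = √1798.73 = 42.411


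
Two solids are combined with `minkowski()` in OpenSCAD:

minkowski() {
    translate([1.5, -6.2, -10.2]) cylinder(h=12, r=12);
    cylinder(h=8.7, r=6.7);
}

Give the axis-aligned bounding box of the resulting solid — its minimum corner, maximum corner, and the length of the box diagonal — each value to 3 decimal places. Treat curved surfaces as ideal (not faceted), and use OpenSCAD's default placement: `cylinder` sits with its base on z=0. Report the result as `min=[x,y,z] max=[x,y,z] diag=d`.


min=[-17.200,-24.900,-10.200] max=[20.200,12.500,10.500] diag=56.798

A = translate([1.5, -6.2, -10.2]) cylinder(h=12, r=12) → bbox [-10.5,-18.2,-10.2] .. [13.5,5.8,1.8]
B = cylinder(h=8.7, r=6.7) → bbox [-6.7,-6.7,0] .. [6.7,6.7,8.7]
lo = A.lo+B.lo = [-10.5-6.7, -18.2-6.7, -10.2+0] = [-17.200,-24.900,-10.200]
hi = A.hi+B.hi = [13.5+6.7, 5.8+6.7, 1.8+8.7] = [20.200,12.500,10.500]
diag = √(37.4²+37.4²+20.7²) = √3226.01 = 56.798


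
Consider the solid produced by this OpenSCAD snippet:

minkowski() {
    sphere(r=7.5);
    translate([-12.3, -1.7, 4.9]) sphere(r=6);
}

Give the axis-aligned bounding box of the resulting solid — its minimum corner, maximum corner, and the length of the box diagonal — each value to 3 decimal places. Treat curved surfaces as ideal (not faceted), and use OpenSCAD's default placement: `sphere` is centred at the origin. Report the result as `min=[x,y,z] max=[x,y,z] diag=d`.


min=[-25.800,-15.200,-8.600] max=[1.200,11.800,18.400] diag=46.765

A = translate([-12.3, -1.7, 4.9]) sphere(r=6) → bbox [-18.3,-7.7,-1.1] .. [-6.3,4.3,10.9]
B = sphere(r=7.5) → bbox [-7.5,-7.5,-7.5] .. [7.5,7.5,7.5]
lo = A.lo+B.lo = [-18.3-7.5, -7.7-7.5, -1.1-7.5] = [-25.800,-15.200,-8.600]
hi = A.hi+B.hi = [-6.3+7.5, 4.3+7.5, 10.9+7.5] = [1.200,11.800,18.400]
diag = √(27²+27²+27²) = √2187 = 46.765


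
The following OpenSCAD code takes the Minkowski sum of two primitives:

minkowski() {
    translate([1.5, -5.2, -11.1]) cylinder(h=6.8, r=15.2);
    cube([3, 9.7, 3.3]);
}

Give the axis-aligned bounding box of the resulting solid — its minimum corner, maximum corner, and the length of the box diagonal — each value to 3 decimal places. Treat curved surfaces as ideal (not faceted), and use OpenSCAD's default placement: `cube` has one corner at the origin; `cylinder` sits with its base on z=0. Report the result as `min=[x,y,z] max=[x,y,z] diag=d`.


min=[-13.700,-20.400,-11.100] max=[19.700,19.700,-1.000] diag=53.156

A = translate([1.5, -5.2, -11.1]) cylinder(h=6.8, r=15.2) → bbox [-13.7,-20.4,-11.1] .. [16.7,10,-4.3]
B = cube([3, 9.7, 3.3]) → bbox [0,0,0] .. [3,9.7,3.3]
lo = A.lo+B.lo = [-13.7+0, -20.4+0, -11.1+0] = [-13.700,-20.400,-11.100]
hi = A.hi+B.hi = [16.7+3, 10+9.7, -4.3+3.3] = [19.700,19.700,-1.000]
diag = √(33.4²+40.1²+10.1²) = √2825.58 = 53.156


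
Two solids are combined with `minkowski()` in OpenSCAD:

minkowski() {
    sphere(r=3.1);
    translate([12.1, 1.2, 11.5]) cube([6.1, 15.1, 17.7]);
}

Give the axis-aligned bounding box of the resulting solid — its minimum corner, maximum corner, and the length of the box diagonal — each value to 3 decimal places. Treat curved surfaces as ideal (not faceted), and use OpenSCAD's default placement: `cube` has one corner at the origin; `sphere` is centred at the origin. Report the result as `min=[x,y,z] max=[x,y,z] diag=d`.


A = translate([12.1, 1.2, 11.5]) cube([6.1, 15.1, 17.7]) → bbox [12.1,1.2,11.5] .. [18.2,16.3,29.2]
B = sphere(r=3.1) → bbox [-3.1,-3.1,-3.1] .. [3.1,3.1,3.1]
lo = A.lo+B.lo = [12.1-3.1, 1.2-3.1, 11.5-3.1] = [9.000,-1.900,8.400]
hi = A.hi+B.hi = [18.2+3.1, 16.3+3.1, 29.2+3.1] = [21.300,19.400,32.300]
diag = √(12.3²+21.3²+23.9²) = √1176.19 = 34.296

min=[9.000,-1.900,8.400] max=[21.300,19.400,32.300] diag=34.296


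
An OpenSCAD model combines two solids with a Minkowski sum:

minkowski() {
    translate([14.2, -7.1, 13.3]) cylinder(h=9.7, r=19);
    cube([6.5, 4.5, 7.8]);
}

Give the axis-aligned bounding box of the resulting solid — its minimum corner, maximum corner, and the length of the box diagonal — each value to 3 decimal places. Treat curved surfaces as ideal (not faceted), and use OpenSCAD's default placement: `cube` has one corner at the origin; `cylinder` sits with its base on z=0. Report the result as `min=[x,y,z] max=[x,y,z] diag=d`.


A = translate([14.2, -7.1, 13.3]) cylinder(h=9.7, r=19) → bbox [-4.8,-26.1,13.3] .. [33.2,11.9,23]
B = cube([6.5, 4.5, 7.8]) → bbox [0,0,0] .. [6.5,4.5,7.8]
lo = A.lo+B.lo = [-4.8+0, -26.1+0, 13.3+0] = [-4.800,-26.100,13.300]
hi = A.hi+B.hi = [33.2+6.5, 11.9+4.5, 23+7.8] = [39.700,16.400,30.800]
diag = √(44.5²+42.5²+17.5²) = √4092.75 = 63.975

min=[-4.800,-26.100,13.300] max=[39.700,16.400,30.800] diag=63.975


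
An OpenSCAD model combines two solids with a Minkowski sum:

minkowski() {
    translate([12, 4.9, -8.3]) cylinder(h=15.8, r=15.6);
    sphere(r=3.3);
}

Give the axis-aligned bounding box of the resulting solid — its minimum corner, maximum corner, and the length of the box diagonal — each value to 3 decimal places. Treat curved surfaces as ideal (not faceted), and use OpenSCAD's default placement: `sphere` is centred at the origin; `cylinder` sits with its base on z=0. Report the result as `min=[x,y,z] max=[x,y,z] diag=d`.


A = translate([12, 4.9, -8.3]) cylinder(h=15.8, r=15.6) → bbox [-3.6,-10.7,-8.3] .. [27.6,20.5,7.5]
B = sphere(r=3.3) → bbox [-3.3,-3.3,-3.3] .. [3.3,3.3,3.3]
lo = A.lo+B.lo = [-3.6-3.3, -10.7-3.3, -8.3-3.3] = [-6.900,-14.000,-11.600]
hi = A.hi+B.hi = [27.6+3.3, 20.5+3.3, 7.5+3.3] = [30.900,23.800,10.800]
diag = √(37.8²+37.8²+22.4²) = √3359.44 = 57.961

min=[-6.900,-14.000,-11.600] max=[30.900,23.800,10.800] diag=57.961


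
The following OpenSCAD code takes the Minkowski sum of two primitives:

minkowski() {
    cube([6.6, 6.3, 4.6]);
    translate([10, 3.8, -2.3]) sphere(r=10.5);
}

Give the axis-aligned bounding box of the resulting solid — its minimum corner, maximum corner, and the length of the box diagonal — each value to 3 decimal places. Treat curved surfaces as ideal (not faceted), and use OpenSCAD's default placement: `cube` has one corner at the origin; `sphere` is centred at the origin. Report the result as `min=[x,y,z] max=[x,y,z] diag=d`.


min=[-0.500,-6.700,-12.800] max=[27.100,20.600,12.800] diag=46.502

A = translate([10, 3.8, -2.3]) sphere(r=10.5) → bbox [-0.5,-6.7,-12.8] .. [20.5,14.3,8.2]
B = cube([6.6, 6.3, 4.6]) → bbox [0,0,0] .. [6.6,6.3,4.6]
lo = A.lo+B.lo = [-0.5+0, -6.7+0, -12.8+0] = [-0.500,-6.700,-12.800]
hi = A.hi+B.hi = [20.5+6.6, 14.3+6.3, 8.2+4.6] = [27.100,20.600,12.800]
diag = √(27.6²+27.3²+25.6²) = √2162.41 = 46.502


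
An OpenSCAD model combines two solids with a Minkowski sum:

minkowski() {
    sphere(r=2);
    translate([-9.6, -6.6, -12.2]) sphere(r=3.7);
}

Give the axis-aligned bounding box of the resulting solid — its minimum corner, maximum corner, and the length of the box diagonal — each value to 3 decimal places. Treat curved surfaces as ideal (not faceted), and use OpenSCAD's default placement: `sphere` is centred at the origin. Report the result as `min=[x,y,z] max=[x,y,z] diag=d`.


min=[-15.300,-12.300,-17.900] max=[-3.900,-0.900,-6.500] diag=19.745

A = translate([-9.6, -6.6, -12.2]) sphere(r=3.7) → bbox [-13.3,-10.3,-15.9] .. [-5.9,-2.9,-8.5]
B = sphere(r=2) → bbox [-2,-2,-2] .. [2,2,2]
lo = A.lo+B.lo = [-13.3-2, -10.3-2, -15.9-2] = [-15.300,-12.300,-17.900]
hi = A.hi+B.hi = [-5.9+2, -2.9+2, -8.5+2] = [-3.900,-0.900,-6.500]
diag = √(11.4²+11.4²+11.4²) = √389.88 = 19.745


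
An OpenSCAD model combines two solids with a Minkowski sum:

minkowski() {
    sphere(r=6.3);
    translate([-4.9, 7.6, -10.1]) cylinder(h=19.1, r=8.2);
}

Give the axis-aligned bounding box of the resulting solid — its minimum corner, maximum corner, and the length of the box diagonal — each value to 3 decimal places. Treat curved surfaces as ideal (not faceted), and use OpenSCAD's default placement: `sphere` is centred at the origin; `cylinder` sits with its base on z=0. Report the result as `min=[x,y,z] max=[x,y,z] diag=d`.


A = translate([-4.9, 7.6, -10.1]) cylinder(h=19.1, r=8.2) → bbox [-13.1,-0.6,-10.1] .. [3.3,15.8,9]
B = sphere(r=6.3) → bbox [-6.3,-6.3,-6.3] .. [6.3,6.3,6.3]
lo = A.lo+B.lo = [-13.1-6.3, -0.6-6.3, -10.1-6.3] = [-19.400,-6.900,-16.400]
hi = A.hi+B.hi = [3.3+6.3, 15.8+6.3, 9+6.3] = [9.600,22.100,15.300]
diag = √(29²+29²+31.7²) = √2686.89 = 51.835

min=[-19.400,-6.900,-16.400] max=[9.600,22.100,15.300] diag=51.835


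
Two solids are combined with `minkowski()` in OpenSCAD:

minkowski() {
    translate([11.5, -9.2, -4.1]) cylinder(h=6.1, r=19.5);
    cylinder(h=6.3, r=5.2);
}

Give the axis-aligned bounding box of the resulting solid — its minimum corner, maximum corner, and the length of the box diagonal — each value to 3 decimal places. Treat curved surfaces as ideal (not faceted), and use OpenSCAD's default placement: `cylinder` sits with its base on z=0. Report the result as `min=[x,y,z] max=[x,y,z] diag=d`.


A = translate([11.5, -9.2, -4.1]) cylinder(h=6.1, r=19.5) → bbox [-8,-28.7,-4.1] .. [31,10.3,2]
B = cylinder(h=6.3, r=5.2) → bbox [-5.2,-5.2,0] .. [5.2,5.2,6.3]
lo = A.lo+B.lo = [-8-5.2, -28.7-5.2, -4.1+0] = [-13.200,-33.900,-4.100]
hi = A.hi+B.hi = [31+5.2, 10.3+5.2, 2+6.3] = [36.200,15.500,8.300]
diag = √(49.4²+49.4²+12.4²) = √5034.48 = 70.954

min=[-13.200,-33.900,-4.100] max=[36.200,15.500,8.300] diag=70.954


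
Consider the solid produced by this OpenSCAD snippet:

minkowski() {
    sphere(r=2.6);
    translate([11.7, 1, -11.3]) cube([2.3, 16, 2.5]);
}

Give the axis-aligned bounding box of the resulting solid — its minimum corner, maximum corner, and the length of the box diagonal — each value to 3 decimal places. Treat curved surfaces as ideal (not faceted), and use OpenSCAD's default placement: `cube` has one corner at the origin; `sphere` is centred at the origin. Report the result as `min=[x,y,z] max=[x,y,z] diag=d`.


min=[9.100,-1.600,-13.900] max=[16.600,19.600,-6.200] diag=23.769

A = translate([11.7, 1, -11.3]) cube([2.3, 16, 2.5]) → bbox [11.7,1,-11.3] .. [14,17,-8.8]
B = sphere(r=2.6) → bbox [-2.6,-2.6,-2.6] .. [2.6,2.6,2.6]
lo = A.lo+B.lo = [11.7-2.6, 1-2.6, -11.3-2.6] = [9.100,-1.600,-13.900]
hi = A.hi+B.hi = [14+2.6, 17+2.6, -8.8+2.6] = [16.600,19.600,-6.200]
diag = √(7.5²+21.2²+7.7²) = √564.98 = 23.769


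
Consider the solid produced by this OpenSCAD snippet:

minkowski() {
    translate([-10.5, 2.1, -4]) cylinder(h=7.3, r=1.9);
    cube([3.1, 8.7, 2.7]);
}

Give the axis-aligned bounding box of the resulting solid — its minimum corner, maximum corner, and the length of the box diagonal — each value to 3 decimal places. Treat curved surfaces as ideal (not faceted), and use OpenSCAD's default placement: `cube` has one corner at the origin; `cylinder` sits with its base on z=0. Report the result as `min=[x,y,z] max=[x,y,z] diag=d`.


A = translate([-10.5, 2.1, -4]) cylinder(h=7.3, r=1.9) → bbox [-12.4,0.2,-4] .. [-8.6,4,3.3]
B = cube([3.1, 8.7, 2.7]) → bbox [0,0,0] .. [3.1,8.7,2.7]
lo = A.lo+B.lo = [-12.4+0, 0.2+0, -4+0] = [-12.400,0.200,-4.000]
hi = A.hi+B.hi = [-8.6+3.1, 4+8.7, 3.3+2.7] = [-5.500,12.700,6.000]
diag = √(6.9²+12.5²+10²) = √303.86 = 17.432

min=[-12.400,0.200,-4.000] max=[-5.500,12.700,6.000] diag=17.432


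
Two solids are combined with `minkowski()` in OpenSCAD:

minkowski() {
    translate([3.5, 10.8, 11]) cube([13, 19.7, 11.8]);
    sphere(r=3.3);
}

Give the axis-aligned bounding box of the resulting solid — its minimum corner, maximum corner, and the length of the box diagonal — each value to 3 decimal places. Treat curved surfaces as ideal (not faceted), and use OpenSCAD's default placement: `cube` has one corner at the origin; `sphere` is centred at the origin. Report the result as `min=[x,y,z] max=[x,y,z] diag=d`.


min=[0.200,7.500,7.700] max=[19.800,33.800,26.100] diag=37.609

A = translate([3.5, 10.8, 11]) cube([13, 19.7, 11.8]) → bbox [3.5,10.8,11] .. [16.5,30.5,22.8]
B = sphere(r=3.3) → bbox [-3.3,-3.3,-3.3] .. [3.3,3.3,3.3]
lo = A.lo+B.lo = [3.5-3.3, 10.8-3.3, 11-3.3] = [0.200,7.500,7.700]
hi = A.hi+B.hi = [16.5+3.3, 30.5+3.3, 22.8+3.3] = [19.800,33.800,26.100]
diag = √(19.6²+26.3²+18.4²) = √1414.41 = 37.609


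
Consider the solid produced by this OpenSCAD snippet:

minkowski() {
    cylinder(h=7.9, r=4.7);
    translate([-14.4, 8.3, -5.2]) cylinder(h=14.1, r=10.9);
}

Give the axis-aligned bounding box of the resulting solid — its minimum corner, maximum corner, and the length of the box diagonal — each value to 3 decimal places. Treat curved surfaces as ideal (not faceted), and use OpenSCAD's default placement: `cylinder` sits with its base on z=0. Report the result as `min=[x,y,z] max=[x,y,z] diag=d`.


A = translate([-14.4, 8.3, -5.2]) cylinder(h=14.1, r=10.9) → bbox [-25.3,-2.6,-5.2] .. [-3.5,19.2,8.9]
B = cylinder(h=7.9, r=4.7) → bbox [-4.7,-4.7,0] .. [4.7,4.7,7.9]
lo = A.lo+B.lo = [-25.3-4.7, -2.6-4.7, -5.2+0] = [-30.000,-7.300,-5.200]
hi = A.hi+B.hi = [-3.5+4.7, 19.2+4.7, 8.9+7.9] = [1.200,23.900,16.800]
diag = √(31.2²+31.2²+22²) = √2430.88 = 49.304

min=[-30.000,-7.300,-5.200] max=[1.200,23.900,16.800] diag=49.304


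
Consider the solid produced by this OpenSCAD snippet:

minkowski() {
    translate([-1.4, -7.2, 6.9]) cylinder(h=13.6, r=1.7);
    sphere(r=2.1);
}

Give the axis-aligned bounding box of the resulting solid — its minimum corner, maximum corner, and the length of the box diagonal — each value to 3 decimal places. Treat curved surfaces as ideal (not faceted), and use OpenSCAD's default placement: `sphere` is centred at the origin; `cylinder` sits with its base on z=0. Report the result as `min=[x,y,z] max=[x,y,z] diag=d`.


min=[-5.200,-11.000,4.800] max=[2.400,-3.400,22.600] diag=20.793

A = translate([-1.4, -7.2, 6.9]) cylinder(h=13.6, r=1.7) → bbox [-3.1,-8.9,6.9] .. [0.3,-5.5,20.5]
B = sphere(r=2.1) → bbox [-2.1,-2.1,-2.1] .. [2.1,2.1,2.1]
lo = A.lo+B.lo = [-3.1-2.1, -8.9-2.1, 6.9-2.1] = [-5.200,-11.000,4.800]
hi = A.hi+B.hi = [0.3+2.1, -5.5+2.1, 20.5+2.1] = [2.400,-3.400,22.600]
diag = √(7.6²+7.6²+17.8²) = √432.36 = 20.793


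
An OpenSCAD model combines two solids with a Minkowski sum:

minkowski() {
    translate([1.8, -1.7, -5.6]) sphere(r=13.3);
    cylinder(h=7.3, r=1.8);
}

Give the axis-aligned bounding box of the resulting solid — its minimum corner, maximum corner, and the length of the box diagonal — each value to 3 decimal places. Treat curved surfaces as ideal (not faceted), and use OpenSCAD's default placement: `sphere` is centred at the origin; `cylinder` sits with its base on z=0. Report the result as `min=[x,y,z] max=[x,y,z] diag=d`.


min=[-13.300,-16.800,-18.900] max=[16.900,13.400,15.000] diag=54.528

A = translate([1.8, -1.7, -5.6]) sphere(r=13.3) → bbox [-11.5,-15,-18.9] .. [15.1,11.6,7.7]
B = cylinder(h=7.3, r=1.8) → bbox [-1.8,-1.8,0] .. [1.8,1.8,7.3]
lo = A.lo+B.lo = [-11.5-1.8, -15-1.8, -18.9+0] = [-13.300,-16.800,-18.900]
hi = A.hi+B.hi = [15.1+1.8, 11.6+1.8, 7.7+7.3] = [16.900,13.400,15.000]
diag = √(30.2²+30.2²+33.9²) = √2973.29 = 54.528


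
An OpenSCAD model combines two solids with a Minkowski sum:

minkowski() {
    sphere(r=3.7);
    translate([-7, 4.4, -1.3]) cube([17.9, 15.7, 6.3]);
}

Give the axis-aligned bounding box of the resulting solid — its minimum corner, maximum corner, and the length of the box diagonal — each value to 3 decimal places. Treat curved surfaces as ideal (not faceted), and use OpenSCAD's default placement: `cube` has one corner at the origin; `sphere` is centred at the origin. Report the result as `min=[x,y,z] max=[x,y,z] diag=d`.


min=[-10.700,0.700,-5.000] max=[14.600,23.800,8.700] diag=36.897

A = translate([-7, 4.4, -1.3]) cube([17.9, 15.7, 6.3]) → bbox [-7,4.4,-1.3] .. [10.9,20.1,5]
B = sphere(r=3.7) → bbox [-3.7,-3.7,-3.7] .. [3.7,3.7,3.7]
lo = A.lo+B.lo = [-7-3.7, 4.4-3.7, -1.3-3.7] = [-10.700,0.700,-5.000]
hi = A.hi+B.hi = [10.9+3.7, 20.1+3.7, 5+3.7] = [14.600,23.800,8.700]
diag = √(25.3²+23.1²+13.7²) = √1361.39 = 36.897


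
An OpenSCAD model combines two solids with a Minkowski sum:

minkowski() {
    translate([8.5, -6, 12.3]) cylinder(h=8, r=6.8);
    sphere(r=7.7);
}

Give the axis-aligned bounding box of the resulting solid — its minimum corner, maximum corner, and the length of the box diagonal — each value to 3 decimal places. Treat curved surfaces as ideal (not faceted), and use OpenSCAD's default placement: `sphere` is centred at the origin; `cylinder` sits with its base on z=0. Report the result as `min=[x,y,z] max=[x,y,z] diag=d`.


min=[-6.000,-20.500,4.600] max=[23.000,8.500,28.000] diag=47.218

A = translate([8.5, -6, 12.3]) cylinder(h=8, r=6.8) → bbox [1.7,-12.8,12.3] .. [15.3,0.8,20.3]
B = sphere(r=7.7) → bbox [-7.7,-7.7,-7.7] .. [7.7,7.7,7.7]
lo = A.lo+B.lo = [1.7-7.7, -12.8-7.7, 12.3-7.7] = [-6.000,-20.500,4.600]
hi = A.hi+B.hi = [15.3+7.7, 0.8+7.7, 20.3+7.7] = [23.000,8.500,28.000]
diag = √(29²+29²+23.4²) = √2229.56 = 47.218


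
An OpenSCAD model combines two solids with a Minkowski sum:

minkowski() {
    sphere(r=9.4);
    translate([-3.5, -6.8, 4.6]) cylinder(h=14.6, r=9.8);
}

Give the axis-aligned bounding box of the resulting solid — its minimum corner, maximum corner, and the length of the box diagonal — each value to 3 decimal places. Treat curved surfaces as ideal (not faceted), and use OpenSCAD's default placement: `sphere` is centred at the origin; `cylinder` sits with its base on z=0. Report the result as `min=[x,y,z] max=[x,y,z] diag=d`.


A = translate([-3.5, -6.8, 4.6]) cylinder(h=14.6, r=9.8) → bbox [-13.3,-16.6,4.6] .. [6.3,3,19.2]
B = sphere(r=9.4) → bbox [-9.4,-9.4,-9.4] .. [9.4,9.4,9.4]
lo = A.lo+B.lo = [-13.3-9.4, -16.6-9.4, 4.6-9.4] = [-22.700,-26.000,-4.800]
hi = A.hi+B.hi = [6.3+9.4, 3+9.4, 19.2+9.4] = [15.700,12.400,28.600]
diag = √(38.4²+38.4²+33.4²) = √4064.68 = 63.755

min=[-22.700,-26.000,-4.800] max=[15.700,12.400,28.600] diag=63.755


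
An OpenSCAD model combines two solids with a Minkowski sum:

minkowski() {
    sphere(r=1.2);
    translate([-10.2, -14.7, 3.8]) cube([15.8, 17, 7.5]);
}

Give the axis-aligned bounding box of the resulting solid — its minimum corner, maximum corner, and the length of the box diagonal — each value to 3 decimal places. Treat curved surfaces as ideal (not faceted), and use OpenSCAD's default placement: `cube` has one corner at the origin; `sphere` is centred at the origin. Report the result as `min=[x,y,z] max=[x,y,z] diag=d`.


A = translate([-10.2, -14.7, 3.8]) cube([15.8, 17, 7.5]) → bbox [-10.2,-14.7,3.8] .. [5.6,2.3,11.3]
B = sphere(r=1.2) → bbox [-1.2,-1.2,-1.2] .. [1.2,1.2,1.2]
lo = A.lo+B.lo = [-10.2-1.2, -14.7-1.2, 3.8-1.2] = [-11.400,-15.900,2.600]
hi = A.hi+B.hi = [5.6+1.2, 2.3+1.2, 11.3+1.2] = [6.800,3.500,12.500]
diag = √(18.2²+19.4²+9.9²) = √805.61 = 28.383

min=[-11.400,-15.900,2.600] max=[6.800,3.500,12.500] diag=28.383


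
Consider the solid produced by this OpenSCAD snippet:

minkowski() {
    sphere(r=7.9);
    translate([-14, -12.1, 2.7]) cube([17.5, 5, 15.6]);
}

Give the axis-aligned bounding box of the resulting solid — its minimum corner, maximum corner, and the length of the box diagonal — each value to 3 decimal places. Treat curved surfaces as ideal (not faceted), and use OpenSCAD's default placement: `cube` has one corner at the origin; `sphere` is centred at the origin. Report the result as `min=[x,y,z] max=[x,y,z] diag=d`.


A = translate([-14, -12.1, 2.7]) cube([17.5, 5, 15.6]) → bbox [-14,-12.1,2.7] .. [3.5,-7.1,18.3]
B = sphere(r=7.9) → bbox [-7.9,-7.9,-7.9] .. [7.9,7.9,7.9]
lo = A.lo+B.lo = [-14-7.9, -12.1-7.9, 2.7-7.9] = [-21.900,-20.000,-5.200]
hi = A.hi+B.hi = [3.5+7.9, -7.1+7.9, 18.3+7.9] = [11.400,0.800,26.200]
diag = √(33.3²+20.8²+31.4²) = √2527.49 = 50.274

min=[-21.900,-20.000,-5.200] max=[11.400,0.800,26.200] diag=50.274


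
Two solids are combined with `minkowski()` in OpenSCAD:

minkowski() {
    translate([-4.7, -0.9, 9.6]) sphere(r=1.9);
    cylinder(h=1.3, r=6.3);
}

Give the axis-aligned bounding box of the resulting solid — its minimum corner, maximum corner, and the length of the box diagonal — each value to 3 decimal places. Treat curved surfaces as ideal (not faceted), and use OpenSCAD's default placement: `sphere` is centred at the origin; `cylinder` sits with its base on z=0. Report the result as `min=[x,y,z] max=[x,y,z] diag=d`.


A = translate([-4.7, -0.9, 9.6]) sphere(r=1.9) → bbox [-6.6,-2.8,7.7] .. [-2.8,1,11.5]
B = cylinder(h=1.3, r=6.3) → bbox [-6.3,-6.3,0] .. [6.3,6.3,1.3]
lo = A.lo+B.lo = [-6.6-6.3, -2.8-6.3, 7.7+0] = [-12.900,-9.100,7.700]
hi = A.hi+B.hi = [-2.8+6.3, 1+6.3, 11.5+1.3] = [3.500,7.300,12.800]
diag = √(16.4²+16.4²+5.1²) = √563.93 = 23.747

min=[-12.900,-9.100,7.700] max=[3.500,7.300,12.800] diag=23.747


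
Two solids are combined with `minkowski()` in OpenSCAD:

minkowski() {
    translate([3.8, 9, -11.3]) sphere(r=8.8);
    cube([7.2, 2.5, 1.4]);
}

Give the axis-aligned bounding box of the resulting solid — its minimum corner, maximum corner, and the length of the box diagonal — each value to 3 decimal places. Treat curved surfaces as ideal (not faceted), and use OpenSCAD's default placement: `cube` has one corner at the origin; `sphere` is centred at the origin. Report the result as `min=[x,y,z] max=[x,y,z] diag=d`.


A = translate([3.8, 9, -11.3]) sphere(r=8.8) → bbox [-5,0.2,-20.1] .. [12.6,17.8,-2.5]
B = cube([7.2, 2.5, 1.4]) → bbox [0,0,0] .. [7.2,2.5,1.4]
lo = A.lo+B.lo = [-5+0, 0.2+0, -20.1+0] = [-5.000,0.200,-20.100]
hi = A.hi+B.hi = [12.6+7.2, 17.8+2.5, -2.5+1.4] = [19.800,20.300,-1.100]
diag = √(24.8²+20.1²+19²) = √1380.05 = 37.149

min=[-5.000,0.200,-20.100] max=[19.800,20.300,-1.100] diag=37.149


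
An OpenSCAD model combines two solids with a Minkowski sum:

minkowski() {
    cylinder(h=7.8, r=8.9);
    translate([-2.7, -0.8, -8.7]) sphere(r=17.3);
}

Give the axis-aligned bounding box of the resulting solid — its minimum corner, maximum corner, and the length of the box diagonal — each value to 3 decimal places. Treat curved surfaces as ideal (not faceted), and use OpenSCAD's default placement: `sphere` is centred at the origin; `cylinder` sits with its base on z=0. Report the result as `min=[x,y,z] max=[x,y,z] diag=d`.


min=[-28.900,-27.000,-26.000] max=[23.500,25.400,16.400] diag=85.377

A = translate([-2.7, -0.8, -8.7]) sphere(r=17.3) → bbox [-20,-18.1,-26] .. [14.6,16.5,8.6]
B = cylinder(h=7.8, r=8.9) → bbox [-8.9,-8.9,0] .. [8.9,8.9,7.8]
lo = A.lo+B.lo = [-20-8.9, -18.1-8.9, -26+0] = [-28.900,-27.000,-26.000]
hi = A.hi+B.hi = [14.6+8.9, 16.5+8.9, 8.6+7.8] = [23.500,25.400,16.400]
diag = √(52.4²+52.4²+42.4²) = √7289.28 = 85.377


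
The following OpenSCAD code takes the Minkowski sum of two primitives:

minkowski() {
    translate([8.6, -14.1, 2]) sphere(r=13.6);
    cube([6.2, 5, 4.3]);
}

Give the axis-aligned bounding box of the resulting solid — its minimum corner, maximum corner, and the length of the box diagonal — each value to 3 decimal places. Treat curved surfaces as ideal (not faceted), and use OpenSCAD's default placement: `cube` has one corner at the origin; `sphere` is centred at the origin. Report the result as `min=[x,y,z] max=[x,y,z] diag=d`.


A = translate([8.6, -14.1, 2]) sphere(r=13.6) → bbox [-5,-27.7,-11.6] .. [22.2,-0.5,15.6]
B = cube([6.2, 5, 4.3]) → bbox [0,0,0] .. [6.2,5,4.3]
lo = A.lo+B.lo = [-5+0, -27.7+0, -11.6+0] = [-5.000,-27.700,-11.600]
hi = A.hi+B.hi = [22.2+6.2, -0.5+5, 15.6+4.3] = [28.400,4.500,19.900]
diag = √(33.4²+32.2²+31.5²) = √3144.65 = 56.077

min=[-5.000,-27.700,-11.600] max=[28.400,4.500,19.900] diag=56.077


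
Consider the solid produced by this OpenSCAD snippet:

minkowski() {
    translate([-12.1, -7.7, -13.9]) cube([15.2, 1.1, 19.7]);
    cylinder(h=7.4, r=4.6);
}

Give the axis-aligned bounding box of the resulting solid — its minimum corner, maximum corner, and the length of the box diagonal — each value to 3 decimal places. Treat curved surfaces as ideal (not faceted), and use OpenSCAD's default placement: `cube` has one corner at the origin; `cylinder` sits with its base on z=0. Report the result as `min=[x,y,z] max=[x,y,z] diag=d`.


A = translate([-12.1, -7.7, -13.9]) cube([15.2, 1.1, 19.7]) → bbox [-12.1,-7.7,-13.9] .. [3.1,-6.6,5.8]
B = cylinder(h=7.4, r=4.6) → bbox [-4.6,-4.6,0] .. [4.6,4.6,7.4]
lo = A.lo+B.lo = [-12.1-4.6, -7.7-4.6, -13.9+0] = [-16.700,-12.300,-13.900]
hi = A.hi+B.hi = [3.1+4.6, -6.6+4.6, 5.8+7.4] = [7.700,-2.000,13.200]
diag = √(24.4²+10.3²+27.1²) = √1435.86 = 37.893

min=[-16.700,-12.300,-13.900] max=[7.700,-2.000,13.200] diag=37.893


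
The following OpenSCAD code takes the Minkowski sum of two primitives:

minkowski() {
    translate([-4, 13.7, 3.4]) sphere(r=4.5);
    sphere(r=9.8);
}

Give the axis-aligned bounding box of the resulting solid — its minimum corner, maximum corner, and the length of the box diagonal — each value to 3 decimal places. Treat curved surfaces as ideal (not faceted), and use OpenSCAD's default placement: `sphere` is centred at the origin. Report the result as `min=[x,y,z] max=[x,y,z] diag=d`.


A = translate([-4, 13.7, 3.4]) sphere(r=4.5) → bbox [-8.5,9.2,-1.1] .. [0.5,18.2,7.9]
B = sphere(r=9.8) → bbox [-9.8,-9.8,-9.8] .. [9.8,9.8,9.8]
lo = A.lo+B.lo = [-8.5-9.8, 9.2-9.8, -1.1-9.8] = [-18.300,-0.600,-10.900]
hi = A.hi+B.hi = [0.5+9.8, 18.2+9.8, 7.9+9.8] = [10.300,28.000,17.700]
diag = √(28.6²+28.6²+28.6²) = √2453.88 = 49.537

min=[-18.300,-0.600,-10.900] max=[10.300,28.000,17.700] diag=49.537


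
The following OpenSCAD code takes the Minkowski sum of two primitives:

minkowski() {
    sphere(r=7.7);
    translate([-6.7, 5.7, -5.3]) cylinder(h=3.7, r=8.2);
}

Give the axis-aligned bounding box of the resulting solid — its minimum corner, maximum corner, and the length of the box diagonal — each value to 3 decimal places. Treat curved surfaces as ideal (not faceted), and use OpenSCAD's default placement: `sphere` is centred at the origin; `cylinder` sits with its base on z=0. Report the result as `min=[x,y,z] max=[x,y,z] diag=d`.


min=[-22.600,-10.200,-13.000] max=[9.200,21.600,6.100] diag=48.860

A = translate([-6.7, 5.7, -5.3]) cylinder(h=3.7, r=8.2) → bbox [-14.9,-2.5,-5.3] .. [1.5,13.9,-1.6]
B = sphere(r=7.7) → bbox [-7.7,-7.7,-7.7] .. [7.7,7.7,7.7]
lo = A.lo+B.lo = [-14.9-7.7, -2.5-7.7, -5.3-7.7] = [-22.600,-10.200,-13.000]
hi = A.hi+B.hi = [1.5+7.7, 13.9+7.7, -1.6+7.7] = [9.200,21.600,6.100]
diag = √(31.8²+31.8²+19.1²) = √2387.29 = 48.860


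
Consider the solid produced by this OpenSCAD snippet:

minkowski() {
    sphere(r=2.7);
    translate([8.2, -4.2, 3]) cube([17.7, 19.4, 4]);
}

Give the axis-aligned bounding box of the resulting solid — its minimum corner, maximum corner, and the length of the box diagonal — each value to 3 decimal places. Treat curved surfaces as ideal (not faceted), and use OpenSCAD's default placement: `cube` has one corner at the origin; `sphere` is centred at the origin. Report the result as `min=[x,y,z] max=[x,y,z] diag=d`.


A = translate([8.2, -4.2, 3]) cube([17.7, 19.4, 4]) → bbox [8.2,-4.2,3] .. [25.9,15.2,7]
B = sphere(r=2.7) → bbox [-2.7,-2.7,-2.7] .. [2.7,2.7,2.7]
lo = A.lo+B.lo = [8.2-2.7, -4.2-2.7, 3-2.7] = [5.500,-6.900,0.300]
hi = A.hi+B.hi = [25.9+2.7, 15.2+2.7, 7+2.7] = [28.600,17.900,9.700]
diag = √(23.1²+24.8²+9.4²) = √1237.01 = 35.171

min=[5.500,-6.900,0.300] max=[28.600,17.900,9.700] diag=35.171
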